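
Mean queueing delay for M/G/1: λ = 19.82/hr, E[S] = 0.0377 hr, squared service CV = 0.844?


ρ = λ·E[S] = 19.82·0.0377 = 0.7472
E[S²] = E[S]²(1+C_s²) = 0.0377²·(1+0.844) = 0.002621
Wq = λ·E[S²]/(2(1−ρ)) = 19.82·0.002621/(2·0.2528) = 0.10275 hr

Final: 0.10275 hr


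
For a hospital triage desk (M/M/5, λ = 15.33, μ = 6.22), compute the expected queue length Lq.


a = λ/μ = 2.4646; ρ = a/5 = 0.4929
P₀ = 0.083132
Lq = P₀·a^c·ρ / (c!·(1−ρ)²) = 0.083132·90.94082·0.4929/(120·0.25712)
= 0.12078

Final: 0.12078


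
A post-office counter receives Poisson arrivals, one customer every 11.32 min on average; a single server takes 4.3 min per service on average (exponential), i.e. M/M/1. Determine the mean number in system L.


λ = 60/11.32 = 5.3004 /hr
μ = 60/4.3 = 13.9535 /hr
ρ = λ/μ = 5.3004/13.9535 = 0.3799
L = ρ/(1−ρ) = 0.3799/0.6201 = 0.6125

Final: 0.6125


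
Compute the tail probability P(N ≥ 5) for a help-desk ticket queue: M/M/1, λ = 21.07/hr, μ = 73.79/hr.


ρ = 21.07/73.79 = 0.2855
P(N ≥ n) = ρ^n = 0.2855^5 = 0.001898

Final: 0.001898


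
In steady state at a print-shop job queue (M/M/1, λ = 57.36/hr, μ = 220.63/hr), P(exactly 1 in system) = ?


ρ = 57.36/220.63 = 0.2600
P_n = (1−ρ)·ρ^n = (1 − 0.2600)·0.2600^1 = 0.7400·0.259983 = 0.192392

Final: 0.192392


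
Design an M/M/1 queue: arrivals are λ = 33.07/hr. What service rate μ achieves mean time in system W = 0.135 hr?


W = 1/(μ−λ) ⇒ μ − λ = 1/W = 1/0.135 = 7.4074
μ = λ + 1/W = 33.07 + 7.4074 = 40.4774 per hr

Final: 40.4774 /hr


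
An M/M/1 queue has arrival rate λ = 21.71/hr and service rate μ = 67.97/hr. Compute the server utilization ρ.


ρ = λ/μ = 21.71/67.97 = 0.3194

Final: 0.3194


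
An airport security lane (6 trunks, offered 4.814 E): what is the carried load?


B(6,4.814) = 0.177836 (Erlang-B)
Carried load = a(1 − B) = 4.814·(1 − 0.177836) = 4.814·0.822164 = 3.9579 E

Final: 3.9579 Erlangs


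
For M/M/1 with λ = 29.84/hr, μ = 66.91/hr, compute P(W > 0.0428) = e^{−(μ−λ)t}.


W ~ Exponential(μ−λ) for M/M/1.
μ − λ = 66.91 − 29.84 = 37.0700
P(W > t) = e^{−(μ−λ)t} = e^{−1.5866} = 0.204621

Final: 0.204621


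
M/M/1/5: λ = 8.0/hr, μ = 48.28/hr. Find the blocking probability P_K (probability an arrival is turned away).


ρ = λ/μ = 8.0/48.28 = 0.1657
P_K = (1−ρ)ρ^K/(1−ρ^(K+1)) = (0.8343·0.0001249)/(1 − 0.00002070)
= 0.0001042/0.999979 = 0.0001042

Final: 0.0001042


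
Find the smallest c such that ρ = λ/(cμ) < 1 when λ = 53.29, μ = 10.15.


Stability requires cμ > λ ⇔ c > λ/μ.
λ/μ = 53.29/10.15 = 5.2502
Minimum integer c = ⌊5.2502⌋ + 1 = 6
Check: 6·10.15 = 60.90 > 53.29, while 5·10.15 = 50.75 ≤ 53.29

Final: 6 servers


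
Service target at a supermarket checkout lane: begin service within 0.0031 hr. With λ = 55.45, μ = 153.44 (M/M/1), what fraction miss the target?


ρ = 55.45/153.44 = 0.3614
P(Wq > t) = ρ·e^{−(μ−λ)t} = 0.3614·e^{−0.3038}
= 0.3614·0.738031 = 0.266709

Final: 0.266709


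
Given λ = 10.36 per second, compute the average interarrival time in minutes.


Mean interarrival time = 1/λ = 1/10.36 second = 0.09653 second
In minutes: 0.09653 × 0.0166667 = 0.001609 min

Final: 0.001609 min


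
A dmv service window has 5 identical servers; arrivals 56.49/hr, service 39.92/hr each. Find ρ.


ρ = λ/(cμ) = 56.49/(5·39.92) = 56.49/199.60 = 0.2830

Final: 0.2830


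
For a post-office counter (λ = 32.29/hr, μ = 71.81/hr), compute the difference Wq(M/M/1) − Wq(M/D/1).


ρ = 32.29/71.81 = 0.4497
Wq(M/M/1) = ρ/(μ−λ) = 0.4497/39.52 = 0.01138 hr
Wq(M/D/1) = ρ/(2(μ−λ)) = 0.005689 hr
Savings = 0.01138 − 0.005689 = 0.005689 hr

Final: 0.005689 hr


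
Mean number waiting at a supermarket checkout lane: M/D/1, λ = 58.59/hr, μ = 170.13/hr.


ρ = 58.59/170.13 = 0.3444
M/D/1: Lq = ρ²/(2(1−ρ)) = 0.1186/(2·0.6556) = 0.09045

Final: 0.09045


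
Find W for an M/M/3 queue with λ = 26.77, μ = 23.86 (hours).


a = 1.1220; ρ = 0.3740; P₀ = 0.319757
Lq = P₀·a^c·ρ/(c!(1−ρ)²) = 0.07183
Wq = Lq/λ = 0.07183/26.77 = 0.002683 hr
W = Wq + 1/μ = 0.002683 + 0.04191 = 0.04459 hr

Final: 0.04459 hr


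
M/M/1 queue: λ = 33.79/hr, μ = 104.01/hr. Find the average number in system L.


ρ = λ/μ = 33.79/104.01 = 0.3249
L = ρ/(1−ρ) = 0.3249/(1 − 0.3249) = 0.3249/0.6751 = 0.4812

Final: 0.4812


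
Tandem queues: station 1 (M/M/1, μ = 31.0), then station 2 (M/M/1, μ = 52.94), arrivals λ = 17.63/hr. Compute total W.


Each node sees arrival rate λ = 17.63/hr (tandem ⇒ throughput preserved).
W₁ = 1/(μ₁−λ) = 1/(31.0−17.63) = 0.07479 hr
W₂ = 1/(μ₂−λ) = 1/(52.94−17.63) = 0.02832 hr
W_total = W₁ + W₂ = 0.07479 + 0.02832 = 0.10311 hr

Final: 0.10311 hr


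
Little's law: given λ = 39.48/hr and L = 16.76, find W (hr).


W = L/λ = 16.76/39.48 = 0.4245 hr

Final: 0.4245 hr


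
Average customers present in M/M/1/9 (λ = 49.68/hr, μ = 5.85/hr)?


ρ = 49.68/5.85 = 8.4923
L = ρ[1 − (K+1)ρ^K + Kρ^(K+1)] / [(1−ρ)(1−ρ^(K+1))]
Numerator: 8.4923·(1 − 10·229737287.878239 + 9·1950999737.058279) = 129606413310.302246
Denominator: (-7.4923)·(-1950999736.058279) = 14617490330.159718
L = 129606413310.302246/14617490330.159718 = 8.8665

Final: 8.8665


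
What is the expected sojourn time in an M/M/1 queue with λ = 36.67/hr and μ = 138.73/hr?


W = 1/(μ−λ) = 1/(138.73 − 36.67) = 1/102.06 = 0.009798 hr

Final: 0.009798 hr


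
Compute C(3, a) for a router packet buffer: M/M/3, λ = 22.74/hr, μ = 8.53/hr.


a = λ/μ = 2.6659; ρ = a/3 = 0.8886
P₀ = 0.028112 (from M/M/c formula)
C(c,a) = [a^c/(c!(1−ρ))]·P₀ = [18.94629/(6·0.1114)]·0.028112
= 28.35296·0.028112 = 0.797051

Final: 0.797051


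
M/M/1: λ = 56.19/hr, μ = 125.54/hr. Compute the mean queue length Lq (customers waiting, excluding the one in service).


ρ = 56.19/125.54 = 0.4476
Lq = ρ²/(1−ρ) = 0.2003/0.5524 = 0.3627

Final: 0.3627


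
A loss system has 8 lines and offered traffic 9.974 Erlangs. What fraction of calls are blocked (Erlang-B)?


B(c,a) = (a^c/c!) / Σ_{k=0}^{c} a^k/k!
a^8/8! = 2429.038440
Σ terms (k=0..8): 1.00000 + 9.97400 + 49.74034 + 165.37004 + 412.35020 + 822.55619 + 1367.36257 + 1948.29632 + 2429.03844 = 7205.688103
B = 2429.038440/7205.688103 = 0.337100

Final: 0.337100


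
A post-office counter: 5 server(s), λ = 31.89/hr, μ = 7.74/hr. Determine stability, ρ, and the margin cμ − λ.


Total capacity cμ = 5·7.74 = 38.70/hr
ρ = λ/(cμ) = 31.89/38.70 = 0.8240
Stable ⇔ ρ < 1: YES
Spare capacity = cμ − λ = 38.70 − 31.89 = 6.81/hr

Final: ρ = 0.8240; stable; margin = 6.81/hr


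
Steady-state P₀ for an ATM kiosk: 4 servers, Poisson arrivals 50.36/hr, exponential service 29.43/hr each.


a = λ/μ = 50.36/29.43 = 1.7112; ρ = a/c = 0.4278
Σ_{k=0}^{3} a^k/k! (terms k=0..3) = 1.00000 + 1.71118 + 1.46407 + 0.83509 = 5.01034
Tail: a^4/(4!(1−ρ)) = 8.57397/(24·0.5722) = 0.62434
P₀ = 1/(5.01034 + 0.62434) = 1/5.63468 = 0.177472

Final: 0.177472


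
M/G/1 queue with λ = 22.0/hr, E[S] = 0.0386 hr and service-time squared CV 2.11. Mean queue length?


ρ = λ·E[S] = 22.0·0.0386 = 0.8492
Lq = ρ²(1+C_s²)/(2(1−ρ)) = 0.7211·(1+2.11)/(2·0.1508)
= 0.7211·3.1100/0.3016 = 7.43617

Final: 7.43617


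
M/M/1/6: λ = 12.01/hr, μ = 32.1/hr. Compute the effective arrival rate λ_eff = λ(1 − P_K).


ρ = 0.3741; P_K = (1−ρ)ρ^6/(1−ρ^7) = 0.001718
λ_eff = λ(1 − P_K) = 12.01·(1 − 0.001718) = 12.01·0.998282 = 11.9894 /hr

Final: 11.9894 /hr


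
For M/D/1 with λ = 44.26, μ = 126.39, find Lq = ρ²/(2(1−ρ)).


ρ = 44.26/126.39 = 0.3502
M/D/1: Lq = ρ²/(2(1−ρ)) = 0.1226/(2·0.6498) = 0.09436

Final: 0.09436


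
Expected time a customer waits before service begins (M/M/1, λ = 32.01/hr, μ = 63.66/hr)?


ρ = 32.01/63.66 = 0.5028
Wq = ρ/(μ−λ) = 0.5028/(63.66 − 32.01) = 0.5028/31.65 = 0.01589 hr

Final: 0.01589 hr


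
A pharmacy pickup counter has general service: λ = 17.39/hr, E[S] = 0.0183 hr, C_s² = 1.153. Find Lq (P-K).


ρ = λ·E[S] = 17.39·0.0183 = 0.3182
Lq = ρ²(1+C_s²)/(2(1−ρ)) = 0.1013·(1+1.153)/(2·0.6818)
= 0.1013·2.1530/1.3635 = 0.15991

Final: 0.15991


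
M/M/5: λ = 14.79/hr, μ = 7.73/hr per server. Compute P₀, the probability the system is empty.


a = λ/μ = 14.79/7.73 = 1.9133; ρ = a/c = 0.3827
Σ_{k=0}^{4} a^k/k! (terms k=0..4) = 1.00000 + 1.91332 + 1.83041 + 1.16739 + 0.55840 = 6.46951
Tail: a^5/(5!(1−ρ)) = 25.64150/(120·0.6173) = 0.34613
P₀ = 1/(6.46951 + 0.34613) = 1/6.81565 = 0.146721

Final: 0.146721


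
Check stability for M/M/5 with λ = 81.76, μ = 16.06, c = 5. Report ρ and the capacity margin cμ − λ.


Total capacity cμ = 5·16.06 = 80.30/hr
ρ = λ/(cμ) = 81.76/80.30 = 1.0182
Stable ⇔ ρ < 1: NO
Spare capacity = cμ − λ = 80.30 − 81.76 = -1.46/hr

Final: ρ = 1.0182; unstable; margin = -1.46/hr


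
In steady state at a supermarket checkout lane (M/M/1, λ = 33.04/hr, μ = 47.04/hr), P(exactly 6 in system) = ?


ρ = 33.04/47.04 = 0.7024
P_n = (1−ρ)·ρ^n = (1 − 0.7024)·0.7024^6 = 0.2976·0.120071 = 0.035735

Final: 0.035735


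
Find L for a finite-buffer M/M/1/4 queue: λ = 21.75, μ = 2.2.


ρ = 21.75/2.2 = 9.8864
L = ρ[1 − (K+1)ρ^K + Kρ^(K+1)] / [(1−ρ)(1−ρ^(K+1))]
Numerator: 9.8864·(1 − 5·9553.143950 + 4·94445.854956) = 3262684.875769
Denominator: (-8.8864)·(-94444.854956) = 839271.324727
L = 3262684.875769/839271.324727 = 3.8875

Final: 3.8875


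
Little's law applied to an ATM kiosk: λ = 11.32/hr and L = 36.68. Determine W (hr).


W = L/λ = 36.68/11.32 = 3.2403 hr

Final: 3.2403 hr


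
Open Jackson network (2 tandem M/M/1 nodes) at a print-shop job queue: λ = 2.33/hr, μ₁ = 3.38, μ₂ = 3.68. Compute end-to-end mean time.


Each node sees arrival rate λ = 2.33/hr (tandem ⇒ throughput preserved).
W₁ = 1/(μ₁−λ) = 1/(3.38−2.33) = 0.95238 hr
W₂ = 1/(μ₂−λ) = 1/(3.68−2.33) = 0.74074 hr
W_total = W₁ + W₂ = 0.95238 + 0.74074 = 1.69312 hr

Final: 1.69312 hr


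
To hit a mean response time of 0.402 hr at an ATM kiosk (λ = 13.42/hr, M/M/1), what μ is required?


W = 1/(μ−λ) ⇒ μ − λ = 1/W = 1/0.402 = 2.4876
μ = λ + 1/W = 13.42 + 2.4876 = 15.9076 per hr

Final: 15.9076 /hr


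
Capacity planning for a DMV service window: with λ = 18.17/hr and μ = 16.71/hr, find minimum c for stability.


Stability requires cμ > λ ⇔ c > λ/μ.
λ/μ = 18.17/16.71 = 1.0874
Minimum integer c = ⌊1.0874⌋ + 1 = 2
Check: 2·16.71 = 33.42 > 18.17, while 1·16.71 = 16.71 ≤ 18.17

Final: 2 servers


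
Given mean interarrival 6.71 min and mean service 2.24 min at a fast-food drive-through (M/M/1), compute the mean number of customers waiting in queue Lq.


λ = 60/6.71 = 8.9419 /hr
μ = 60/2.24 = 26.7857 /hr
ρ = λ/μ = 8.9419/26.7857 = 0.3338
Lq = ρ²/(1−ρ) = 0.1114/0.6662 = 0.1673

Final: 0.1673


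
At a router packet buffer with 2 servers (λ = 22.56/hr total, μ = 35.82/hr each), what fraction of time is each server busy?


ρ = λ/(cμ) = 22.56/(2·35.82) = 22.56/71.64 = 0.3149

Final: 0.3149


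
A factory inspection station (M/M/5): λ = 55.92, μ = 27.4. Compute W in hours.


a = 2.0409; ρ = 0.4082; P₀ = 0.128839
Lq = P₀·a^c·ρ/(c!(1−ρ)²) = 0.04430
Wq = Lq/λ = 0.04430/55.92 = 0.0007922 hr
W = Wq + 1/μ = 0.0007922 + 0.03650 = 0.03729 hr

Final: 0.03729 hr


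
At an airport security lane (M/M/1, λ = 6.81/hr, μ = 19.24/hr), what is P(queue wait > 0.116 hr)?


ρ = 6.81/19.24 = 0.3540
P(Wq > t) = ρ·e^{−(μ−λ)t} = 0.3540·e^{−1.4419}
= 0.3540·0.236483 = 0.083703

Final: 0.083703


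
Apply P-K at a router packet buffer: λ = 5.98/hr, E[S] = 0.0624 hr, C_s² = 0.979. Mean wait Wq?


ρ = λ·E[S] = 5.98·0.0624 = 0.3732
E[S²] = E[S]²(1+C_s²) = 0.0624²·(1+0.979) = 0.007706
Wq = λ·E[S²]/(2(1−ρ)) = 5.98·0.007706/(2·0.6268) = 0.03676 hr

Final: 0.03676 hr


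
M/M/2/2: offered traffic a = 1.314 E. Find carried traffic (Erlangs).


B(2,1.314) = 0.271708 (Erlang-B)
Carried load = a(1 − B) = 1.314·(1 − 0.271708) = 1.314·0.728292 = 0.9570 E

Final: 0.9570 Erlangs


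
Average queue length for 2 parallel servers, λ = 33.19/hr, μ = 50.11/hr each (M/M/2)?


a = λ/μ = 0.6623; ρ = a/2 = 0.3312
P₀ = 0.502436
Lq = P₀·a^c·ρ / (c!·(1−ρ)²) = 0.502436·0.43870·0.3312/(2·0.44733)
= 0.08159

Final: 0.08159


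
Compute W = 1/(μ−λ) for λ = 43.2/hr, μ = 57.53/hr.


W = 1/(μ−λ) = 1/(57.53 − 43.2) = 1/14.33 = 0.06978 hr

Final: 0.06978 hr


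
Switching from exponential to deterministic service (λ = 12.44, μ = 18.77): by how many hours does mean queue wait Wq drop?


ρ = 12.44/18.77 = 0.6628
Wq(M/M/1) = ρ/(μ−λ) = 0.6628/6.33 = 0.10470 hr
Wq(M/D/1) = ρ/(2(μ−λ)) = 0.05235 hr
Savings = 0.10470 − 0.05235 = 0.05235 hr

Final: 0.05235 hr


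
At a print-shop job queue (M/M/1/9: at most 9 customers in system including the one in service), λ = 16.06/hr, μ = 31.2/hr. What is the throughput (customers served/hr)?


ρ = 0.5147; P_K = (1−ρ)ρ^9/(1−ρ^10) = 0.001233
λ_eff = λ(1 − P_K) = 16.06·(1 − 0.001233) = 16.06·0.998767 = 16.0402 /hr

Final: 16.0402 /hr


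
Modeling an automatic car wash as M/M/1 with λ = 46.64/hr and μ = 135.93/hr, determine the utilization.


ρ = λ/μ = 46.64/135.93 = 0.3431

Final: 0.3431


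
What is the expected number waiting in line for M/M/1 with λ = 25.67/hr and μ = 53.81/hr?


ρ = 25.67/53.81 = 0.4770
Lq = ρ²/(1−ρ) = 0.2276/0.5230 = 0.4352

Final: 0.4352


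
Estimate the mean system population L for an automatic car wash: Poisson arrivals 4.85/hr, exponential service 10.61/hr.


ρ = λ/μ = 4.85/10.61 = 0.4571
L = ρ/(1−ρ) = 0.4571/(1 − 0.4571) = 0.4571/0.5429 = 0.8420

Final: 0.8420


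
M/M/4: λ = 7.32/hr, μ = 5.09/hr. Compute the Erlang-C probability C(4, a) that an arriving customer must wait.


a = λ/μ = 1.4381; ρ = a/4 = 0.3595
P₀ = 0.235506 (from M/M/c formula)
C(c,a) = [a^c/(c!(1−ρ))]·P₀ = [4.27733/(24·0.6405)]·0.235506
= 0.27827·0.235506 = 0.065534

Final: 0.065534


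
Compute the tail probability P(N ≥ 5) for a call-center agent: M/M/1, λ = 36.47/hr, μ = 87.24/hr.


ρ = 36.47/87.24 = 0.4180
P(N ≥ n) = ρ^n = 0.4180^5 = 0.012767

Final: 0.012767


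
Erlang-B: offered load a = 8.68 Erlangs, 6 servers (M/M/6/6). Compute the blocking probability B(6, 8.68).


B(c,a) = (a^c/c!) / Σ_{k=0}^{c} a^k/k!
a^6/6! = 593.999193
Σ terms (k=0..6): 1.00000 + 8.68000 + 37.67120 + 108.99534 + 236.51988 + 410.59852 + 593.99919 = 1397.464136
B = 593.999193/1397.464136 = 0.425055

Final: 0.425055


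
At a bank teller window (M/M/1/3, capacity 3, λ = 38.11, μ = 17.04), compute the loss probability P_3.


ρ = λ/μ = 38.11/17.04 = 2.2365
P_K = (1−ρ)ρ^K/(1−ρ^(K+1)) = (-1.2365·11.186857)/(1 − 25.019431)
= -13.832575/-24.019431 = 0.575891

Final: 0.575891


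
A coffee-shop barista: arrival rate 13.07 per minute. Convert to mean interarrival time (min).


Mean interarrival time = 1/λ = 1/13.07 minute = 0.07651 minute
In minutes: 0.07651 × 1 = 0.07651 min

Final: 0.07651 min


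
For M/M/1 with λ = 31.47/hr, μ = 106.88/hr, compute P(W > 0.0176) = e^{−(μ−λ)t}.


W ~ Exponential(μ−λ) for M/M/1.
μ − λ = 106.88 − 31.47 = 75.4100
P(W > t) = e^{−(μ−λ)t} = e^{−1.3272} = 0.265215

Final: 0.265215


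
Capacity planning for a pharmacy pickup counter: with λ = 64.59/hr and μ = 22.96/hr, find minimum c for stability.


Stability requires cμ > λ ⇔ c > λ/μ.
λ/μ = 64.59/22.96 = 2.8132
Minimum integer c = ⌊2.8132⌋ + 1 = 3
Check: 3·22.96 = 68.88 > 64.59, while 2·22.96 = 45.92 ≤ 64.59

Final: 3 servers


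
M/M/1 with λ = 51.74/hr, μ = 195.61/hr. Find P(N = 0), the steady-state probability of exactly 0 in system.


ρ = 51.74/195.61 = 0.2645
P_n = (1−ρ)·ρ^n = (1 − 0.2645)·0.2645^0 = 0.7355·1.000000 = 0.735494

Final: 0.735494


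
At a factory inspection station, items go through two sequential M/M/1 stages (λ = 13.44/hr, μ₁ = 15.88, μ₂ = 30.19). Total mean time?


Each node sees arrival rate λ = 13.44/hr (tandem ⇒ throughput preserved).
W₁ = 1/(μ₁−λ) = 1/(15.88−13.44) = 0.40984 hr
W₂ = 1/(μ₂−λ) = 1/(30.19−13.44) = 0.05970 hr
W_total = W₁ + W₂ = 0.40984 + 0.05970 = 0.46954 hr

Final: 0.46954 hr


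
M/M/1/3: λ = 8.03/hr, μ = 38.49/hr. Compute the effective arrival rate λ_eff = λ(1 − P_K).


ρ = 0.2086; P_K = (1−ρ)ρ^3/(1−ρ^4) = 0.007200
λ_eff = λ(1 − P_K) = 8.03·(1 − 0.007200) = 8.03·0.992800 = 7.9722 /hr

Final: 7.9722 /hr


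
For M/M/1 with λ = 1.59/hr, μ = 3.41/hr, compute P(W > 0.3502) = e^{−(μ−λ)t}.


W ~ Exponential(μ−λ) for M/M/1.
μ − λ = 3.41 − 1.59 = 1.8200
P(W > t) = e^{−(μ−λ)t} = e^{−0.6374} = 0.528684

Final: 0.528684


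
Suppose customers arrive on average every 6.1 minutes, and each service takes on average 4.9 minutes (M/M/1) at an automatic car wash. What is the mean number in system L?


λ = 60/6.1 = 9.8361 /hr
μ = 60/4.9 = 12.2449 /hr
ρ = λ/μ = 9.8361/12.2449 = 0.8033
L = ρ/(1−ρ) = 0.8033/0.1967 = 4.0833

Final: 4.0833


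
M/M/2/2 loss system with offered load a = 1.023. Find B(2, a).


B(c,a) = (a^c/c!) / Σ_{k=0}^{c} a^k/k!
a^2/2! = 0.523264
Σ terms (k=0..2): 1.00000 + 1.02300 + 0.52326 = 2.546264
B = 0.523264/2.546264 = 0.205503

Final: 0.205503


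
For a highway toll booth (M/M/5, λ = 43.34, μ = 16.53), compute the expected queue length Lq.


a = λ/μ = 2.6219; ρ = a/5 = 0.5244
P₀ = 0.070408
Lq = P₀·a^c·ρ / (c!·(1−ρ)²) = 0.070408·123.90256·0.5244/(120·0.22621)
= 0.16852

Final: 0.16852


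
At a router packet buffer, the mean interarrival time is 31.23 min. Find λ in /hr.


λ = 1/(interarrival time) in consistent units.
1 hour = 60 min, so λ = 60/31.23 = 1.9212 per hour

Final: 1.9212 /hr


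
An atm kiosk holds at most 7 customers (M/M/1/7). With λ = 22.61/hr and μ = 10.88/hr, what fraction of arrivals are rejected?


ρ = λ/μ = 22.61/10.88 = 2.0781
P_K = (1−ρ)ρ^K/(1−ρ^(K+1)) = (-1.0781·167.379270)/(1 − 347.835045)
= -180.455775/-346.835045 = 0.520293

Final: 0.520293


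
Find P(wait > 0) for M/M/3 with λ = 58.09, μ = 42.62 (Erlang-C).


a = λ/μ = 1.3630; ρ = a/3 = 0.4543
P₀ = 0.245992 (from M/M/c formula)
C(c,a) = [a^c/(c!(1−ρ))]·P₀ = [2.53200/(6·0.5457)]·0.245992
= 0.77335·0.245992 = 0.190239

Final: 0.190239


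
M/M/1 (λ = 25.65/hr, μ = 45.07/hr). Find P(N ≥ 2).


ρ = 25.65/45.07 = 0.5691
P(N ≥ n) = ρ^n = 0.5691^2 = 0.323892

Final: 0.323892


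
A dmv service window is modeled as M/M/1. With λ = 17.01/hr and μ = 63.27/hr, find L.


ρ = λ/μ = 17.01/63.27 = 0.2688
L = ρ/(1−ρ) = 0.2688/(1 − 0.2688) = 0.2688/0.7312 = 0.3677

Final: 0.3677


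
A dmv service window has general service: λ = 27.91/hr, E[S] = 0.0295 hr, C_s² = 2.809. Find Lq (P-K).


ρ = λ·E[S] = 27.91·0.0295 = 0.8233
Lq = ρ²(1+C_s²)/(2(1−ρ)) = 0.6779·(1+2.809)/(2·0.1767)
= 0.6779·3.8090/0.3533 = 7.30834

Final: 7.30834


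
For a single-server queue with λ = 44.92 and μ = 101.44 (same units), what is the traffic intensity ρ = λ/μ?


ρ = λ/μ = 44.92/101.44 = 0.4428

Final: 0.4428


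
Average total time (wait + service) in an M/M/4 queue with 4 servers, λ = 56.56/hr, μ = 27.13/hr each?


a = 2.0848; ρ = 0.5212; P₀ = 0.118878
Lq = P₀·a^c·ρ/(c!(1−ρ)²) = 0.21272
Wq = Lq/λ = 0.21272/56.56 = 0.003761 hr
W = Wq + 1/μ = 0.003761 + 0.03686 = 0.04062 hr

Final: 0.04062 hr


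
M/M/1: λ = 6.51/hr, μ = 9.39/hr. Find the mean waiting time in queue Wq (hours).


ρ = 6.51/9.39 = 0.6933
Wq = ρ/(μ−λ) = 0.6933/(9.39 − 6.51) = 0.6933/2.88 = 0.2407 hr

Final: 0.2407 hr


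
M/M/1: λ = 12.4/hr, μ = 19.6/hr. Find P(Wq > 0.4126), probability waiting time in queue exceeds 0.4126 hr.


ρ = 12.4/19.6 = 0.6327
P(Wq > t) = ρ·e^{−(μ−λ)t} = 0.6327·e^{−2.9707}
= 0.6327·0.051266 = 0.032434

Final: 0.032434


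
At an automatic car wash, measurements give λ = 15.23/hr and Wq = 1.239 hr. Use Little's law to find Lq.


Lq = λWq = 15.23·1.239 = 18.8700

Final: 18.8700


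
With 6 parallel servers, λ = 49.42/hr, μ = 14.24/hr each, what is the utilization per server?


ρ = λ/(cμ) = 49.42/(6·14.24) = 49.42/85.44 = 0.5784

Final: 0.5784


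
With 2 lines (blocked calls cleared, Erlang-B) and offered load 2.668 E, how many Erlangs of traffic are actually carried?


B(2,2.668) = 0.492467 (Erlang-B)
Carried load = a(1 − B) = 2.668·(1 − 0.492467) = 2.668·0.507533 = 1.3541 E

Final: 1.3541 Erlangs


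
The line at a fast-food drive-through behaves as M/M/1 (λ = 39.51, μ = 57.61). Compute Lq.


ρ = 39.51/57.61 = 0.6858
Lq = ρ²/(1−ρ) = 0.4703/0.3142 = 1.4971

Final: 1.4971


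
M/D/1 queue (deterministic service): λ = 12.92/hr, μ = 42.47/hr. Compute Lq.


ρ = 12.92/42.47 = 0.3042
M/D/1: Lq = ρ²/(2(1−ρ)) = 0.09255/(2·0.6958) = 0.06651

Final: 0.06651


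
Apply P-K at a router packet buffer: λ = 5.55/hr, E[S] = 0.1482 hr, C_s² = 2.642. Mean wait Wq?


ρ = λ·E[S] = 5.55·0.1482 = 0.8225
E[S²] = E[S]²(1+C_s²) = 0.1482²·(1+2.642) = 0.079990
Wq = λ·E[S²]/(2(1−ρ)) = 5.55·0.079990/(2·0.1775) = 1.25062 hr

Final: 1.25062 hr


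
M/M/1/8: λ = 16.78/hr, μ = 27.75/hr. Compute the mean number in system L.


ρ = 16.78/27.75 = 0.6047
L = ρ[1 − (K+1)ρ^K + Kρ^(K+1)] / [(1−ρ)(1−ρ^(K+1))]
Numerator: 0.6047·(1 − 9·0.017874 + 8·0.010808) = 0.559695
Denominator: (0.3953)·(0.989192) = 0.391043
L = 0.559695/0.391043 = 1.4313

Final: 1.4313


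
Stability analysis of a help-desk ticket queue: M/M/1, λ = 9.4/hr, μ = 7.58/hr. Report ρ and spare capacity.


Total capacity cμ = 1·7.58 = 7.58/hr
ρ = λ/(cμ) = 9.4/7.58 = 1.2401
Stable ⇔ ρ < 1: NO
Spare capacity = cμ − λ = 7.58 − 9.4 = -1.82/hr

Final: ρ = 1.2401; unstable; margin = -1.82/hr


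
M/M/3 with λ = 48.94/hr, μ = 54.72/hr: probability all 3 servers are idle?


a = λ/μ = 48.94/54.72 = 0.8944; ρ = a/c = 0.2981
Σ_{k=0}^{2} a^k/k! (terms k=0..2) = 1.00000 + 0.89437 + 0.39995 = 2.29432
Tail: a^3/(3!(1−ρ)) = 0.71541/(6·0.7019) = 0.16988
P₀ = 1/(2.29432 + 0.16988) = 1/2.46420 = 0.405811

Final: 0.405811


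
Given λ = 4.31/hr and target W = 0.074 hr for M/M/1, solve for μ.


W = 1/(μ−λ) ⇒ μ − λ = 1/W = 1/0.074 = 13.5135
μ = λ + 1/W = 4.31 + 13.5135 = 17.8235 per hr

Final: 17.8235 /hr


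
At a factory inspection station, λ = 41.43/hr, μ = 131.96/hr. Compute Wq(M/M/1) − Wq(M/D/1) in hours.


ρ = 41.43/131.96 = 0.3140
Wq(M/M/1) = ρ/(μ−λ) = 0.3140/90.53 = 0.003468 hr
Wq(M/D/1) = ρ/(2(μ−λ)) = 0.001734 hr
Savings = 0.003468 − 0.001734 = 0.001734 hr

Final: 0.001734 hr


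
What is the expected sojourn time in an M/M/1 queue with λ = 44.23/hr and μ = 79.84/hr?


W = 1/(μ−λ) = 1/(79.84 − 44.23) = 1/35.61 = 0.02808 hr

Final: 0.02808 hr


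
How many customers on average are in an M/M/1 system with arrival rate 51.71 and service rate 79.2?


ρ = λ/μ = 51.71/79.2 = 0.6529
L = ρ/(1−ρ) = 0.6529/(1 − 0.6529) = 0.6529/0.3471 = 1.8810

Final: 1.8810


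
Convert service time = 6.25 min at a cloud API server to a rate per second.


μ = 1/(service time) in consistent units.
1 second = 0.0166667 min, so μ = 0.0166667/6.25 = 0.002667 per second

Final: 0.002667 /sec


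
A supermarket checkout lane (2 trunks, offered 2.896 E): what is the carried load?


B(2,2.896) = 0.518383 (Erlang-B)
Carried load = a(1 − B) = 2.896·(1 − 0.518383) = 2.896·0.481617 = 1.3948 E

Final: 1.3948 Erlangs


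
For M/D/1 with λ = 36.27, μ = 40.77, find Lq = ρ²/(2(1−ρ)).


ρ = 36.27/40.77 = 0.8896
M/D/1: Lq = ρ²/(2(1−ρ)) = 0.7914/(2·0.1104) = 3.58519

Final: 3.58519


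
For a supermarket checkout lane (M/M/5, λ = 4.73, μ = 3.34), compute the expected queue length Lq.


a = λ/μ = 1.4162; ρ = a/5 = 0.2832
P₀ = 0.242359
Lq = P₀·a^c·ρ / (c!·(1−ρ)²) = 0.242359·5.69604·0.2832/(120·0.51375)
= 0.006342

Final: 0.006342


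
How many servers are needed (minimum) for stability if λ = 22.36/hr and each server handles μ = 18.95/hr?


Stability requires cμ > λ ⇔ c > λ/μ.
λ/μ = 22.36/18.95 = 1.1799
Minimum integer c = ⌊1.1799⌋ + 1 = 2
Check: 2·18.95 = 37.90 > 22.36, while 1·18.95 = 18.95 ≤ 22.36

Final: 2 servers


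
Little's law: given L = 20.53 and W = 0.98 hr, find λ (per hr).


λ = L/W = 20.53/0.98 = 20.9490 /hr

Final: 20.9490 /hr


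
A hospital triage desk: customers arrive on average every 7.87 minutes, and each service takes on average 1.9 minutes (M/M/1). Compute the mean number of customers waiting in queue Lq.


λ = 60/7.87 = 7.6239 /hr
μ = 60/1.9 = 31.5789 /hr
ρ = λ/μ = 7.6239/31.5789 = 0.2414
Lq = ρ²/(1−ρ) = 0.05829/0.7586 = 0.07683

Final: 0.07683


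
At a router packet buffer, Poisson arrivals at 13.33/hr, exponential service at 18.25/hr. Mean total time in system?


W = 1/(μ−λ) = 1/(18.25 − 13.33) = 1/4.92 = 0.2033 hr

Final: 0.2033 hr


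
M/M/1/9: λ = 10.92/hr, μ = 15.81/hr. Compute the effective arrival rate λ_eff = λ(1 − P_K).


ρ = 0.6907; P_K = (1−ρ)ρ^9/(1−ρ^10) = 0.011346
λ_eff = λ(1 − P_K) = 10.92·(1 − 0.011346) = 10.92·0.988654 = 10.7961 /hr

Final: 10.7961 /hr


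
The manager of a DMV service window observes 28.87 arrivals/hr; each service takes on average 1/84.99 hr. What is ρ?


ρ = λ/μ = 28.87/84.99 = 0.3397

Final: 0.3397


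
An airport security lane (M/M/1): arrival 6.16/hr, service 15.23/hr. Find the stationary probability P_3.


ρ = 6.16/15.23 = 0.4045
P_n = (1−ρ)·ρ^n = (1 − 0.4045)·0.4045^3 = 0.5955·0.066167 = 0.039405

Final: 0.039405


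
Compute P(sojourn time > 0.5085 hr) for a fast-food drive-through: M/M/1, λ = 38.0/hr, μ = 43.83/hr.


W ~ Exponential(μ−λ) for M/M/1.
μ − λ = 43.83 − 38.0 = 5.8300
P(W > t) = e^{−(μ−λ)t} = e^{−2.9646} = 0.051583

Final: 0.051583


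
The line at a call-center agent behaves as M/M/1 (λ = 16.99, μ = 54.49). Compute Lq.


ρ = 16.99/54.49 = 0.3118
Lq = ρ²/(1−ρ) = 0.09722/0.6882 = 0.1413

Final: 0.1413


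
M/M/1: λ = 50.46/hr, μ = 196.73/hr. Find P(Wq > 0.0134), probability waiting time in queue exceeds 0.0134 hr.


ρ = 50.46/196.73 = 0.2565
P(Wq > t) = ρ·e^{−(μ−λ)t} = 0.2565·e^{−1.9600}
= 0.2565·0.140856 = 0.036129

Final: 0.036129


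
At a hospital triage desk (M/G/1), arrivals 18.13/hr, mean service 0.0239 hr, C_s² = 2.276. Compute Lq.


ρ = λ·E[S] = 18.13·0.0239 = 0.4333
Lq = ρ²(1+C_s²)/(2(1−ρ)) = 0.1878·(1+2.276)/(2·0.5667)
= 0.1878·3.2760/1.1334 = 0.54270

Final: 0.54270


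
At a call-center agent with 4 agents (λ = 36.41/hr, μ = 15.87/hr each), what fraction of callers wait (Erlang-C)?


a = λ/μ = 2.2943; ρ = a/4 = 0.5736
P₀ = 0.093932 (from M/M/c formula)
C(c,a) = [a^c/(c!(1−ρ))]·P₀ = [27.70608/(24·0.4264)]·0.093932
= 2.70715·0.093932 = 0.254289

Final: 0.254289


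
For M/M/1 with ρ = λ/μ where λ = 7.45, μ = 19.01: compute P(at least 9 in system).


ρ = 7.45/19.01 = 0.3919
P(N ≥ n) = ρ^n = 0.3919^9 = 0.0002181

Final: 0.0002181


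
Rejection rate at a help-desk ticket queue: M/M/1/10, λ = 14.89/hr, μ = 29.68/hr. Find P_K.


ρ = λ/μ = 14.89/29.68 = 0.5017
P_K = (1−ρ)ρ^K/(1−ρ^(K+1)) = (0.4983·0.001010)/(1 − 0.0005067)
= 0.0005033/0.999493 = 0.0005035

Final: 0.0005035


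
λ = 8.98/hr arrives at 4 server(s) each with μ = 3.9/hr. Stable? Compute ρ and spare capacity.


Total capacity cμ = 4·3.9 = 15.60/hr
ρ = λ/(cμ) = 8.98/15.60 = 0.5756
Stable ⇔ ρ < 1: YES
Spare capacity = cμ − λ = 15.60 − 8.98 = 6.62/hr

Final: ρ = 0.5756; stable; margin = 6.62/hr


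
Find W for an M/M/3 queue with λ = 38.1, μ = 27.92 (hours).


a = 1.3646; ρ = 0.4549; P₀ = 0.245542
Lq = P₀·a^c·ρ/(c!(1−ρ)²) = 0.15918
Wq = Lq/λ = 0.15918/38.1 = 0.004178 hr
W = Wq + 1/μ = 0.004178 + 0.03582 = 0.03999 hr

Final: 0.03999 hr


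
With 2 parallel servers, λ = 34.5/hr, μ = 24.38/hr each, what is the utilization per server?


ρ = λ/(cμ) = 34.5/(2·24.38) = 34.5/48.76 = 0.7075

Final: 0.7075


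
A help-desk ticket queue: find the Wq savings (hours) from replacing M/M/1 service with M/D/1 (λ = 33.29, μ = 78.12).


ρ = 33.29/78.12 = 0.4261
Wq(M/M/1) = ρ/(μ−λ) = 0.4261/44.83 = 0.009506 hr
Wq(M/D/1) = ρ/(2(μ−λ)) = 0.004753 hr
Savings = 0.009506 − 0.004753 = 0.004753 hr

Final: 0.004753 hr


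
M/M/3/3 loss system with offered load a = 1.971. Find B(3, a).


B(c,a) = (a^c/c!) / Σ_{k=0}^{c} a^k/k!
a^3/3! = 1.276170
Σ terms (k=0..3): 1.00000 + 1.97100 + 1.94242 + 1.27617 = 6.189591
B = 1.276170/6.189591 = 0.206180

Final: 0.206180


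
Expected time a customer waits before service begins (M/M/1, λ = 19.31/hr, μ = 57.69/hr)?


ρ = 19.31/57.69 = 0.3347
Wq = ρ/(μ−λ) = 0.3347/(57.69 − 19.31) = 0.3347/38.38 = 0.008721 hr

Final: 0.008721 hr


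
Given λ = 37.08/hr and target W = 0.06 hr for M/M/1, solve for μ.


W = 1/(μ−λ) ⇒ μ − λ = 1/W = 1/0.06 = 16.6667
μ = λ + 1/W = 37.08 + 16.6667 = 53.7467 per hr

Final: 53.7467 /hr


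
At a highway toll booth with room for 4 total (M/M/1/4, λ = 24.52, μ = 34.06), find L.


ρ = 24.52/34.06 = 0.7199
L = ρ[1 − (K+1)ρ^K + Kρ^(K+1)] / [(1−ρ)(1−ρ^(K+1))]
Numerator: 0.7199·(1 − 5·0.268598 + 4·0.193366) = 0.309898
Denominator: (0.2801)·(0.806634) = 0.225933
L = 0.309898/0.225933 = 1.3716

Final: 1.3716


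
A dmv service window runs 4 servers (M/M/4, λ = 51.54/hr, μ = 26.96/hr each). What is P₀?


a = λ/μ = 51.54/26.96 = 1.9117; ρ = a/c = 0.4779
Σ_{k=0}^{3} a^k/k! (terms k=0..3) = 1.00000 + 1.91172 + 1.82734 + 1.16445 = 5.90351
Tail: a^4/(4!(1−ρ)) = 13.35667/(24·0.5221) = 1.06600
P₀ = 1/(5.90351 + 1.06600) = 1/6.96952 = 0.143482

Final: 0.143482


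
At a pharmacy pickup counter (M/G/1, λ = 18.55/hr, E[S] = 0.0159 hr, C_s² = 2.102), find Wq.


ρ = λ·E[S] = 18.55·0.0159 = 0.2949
E[S²] = E[S]²(1+C_s²) = 0.0159²·(1+2.102) = 0.0007842
Wq = λ·E[S²]/(2(1−ρ)) = 18.55·0.0007842/(2·0.7051) = 0.01032 hr

Final: 0.01032 hr


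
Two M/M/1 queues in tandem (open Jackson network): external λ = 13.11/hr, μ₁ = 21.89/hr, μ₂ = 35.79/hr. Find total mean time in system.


Each node sees arrival rate λ = 13.11/hr (tandem ⇒ throughput preserved).
W₁ = 1/(μ₁−λ) = 1/(21.89−13.11) = 0.11390 hr
W₂ = 1/(μ₂−λ) = 1/(35.79−13.11) = 0.04409 hr
W_total = W₁ + W₂ = 0.11390 + 0.04409 = 0.15799 hr

Final: 0.15799 hr


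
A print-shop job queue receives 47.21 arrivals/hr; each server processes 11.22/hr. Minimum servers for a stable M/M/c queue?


Stability requires cμ > λ ⇔ c > λ/μ.
λ/μ = 47.21/11.22 = 4.2077
Minimum integer c = ⌊4.2077⌋ + 1 = 5
Check: 5·11.22 = 56.10 > 47.21, while 4·11.22 = 44.88 ≤ 47.21

Final: 5 servers


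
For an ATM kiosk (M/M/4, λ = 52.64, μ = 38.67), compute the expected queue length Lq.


a = λ/μ = 1.3613; ρ = a/4 = 0.3403
P₀ = 0.254773
Lq = P₀·a^c·ρ / (c!·(1−ρ)²) = 0.254773·3.43374·0.3403/(24·0.43518)
= 0.02850

Final: 0.02850


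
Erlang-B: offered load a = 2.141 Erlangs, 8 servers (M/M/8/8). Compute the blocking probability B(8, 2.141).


B(c,a) = (a^c/c!) / Σ_{k=0}^{c} a^k/k!
a^8/8! = 0.010950
Σ terms (k=0..8): 1.00000 + 2.14100 + 2.29194 + 1.63568 + 0.87550 + 0.37489 + 0.13377 + 0.04092 + 0.01095 = 8.504647
B = 0.010950/8.504647 = 0.001288

Final: 0.001288


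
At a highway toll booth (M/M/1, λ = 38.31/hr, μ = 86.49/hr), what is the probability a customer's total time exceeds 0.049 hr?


W ~ Exponential(μ−λ) for M/M/1.
μ − λ = 86.49 − 38.31 = 48.1800
P(W > t) = e^{−(μ−λ)t} = e^{−2.3608} = 0.094343

Final: 0.094343


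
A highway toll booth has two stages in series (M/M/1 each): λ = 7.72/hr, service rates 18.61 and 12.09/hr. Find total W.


Each node sees arrival rate λ = 7.72/hr (tandem ⇒ throughput preserved).
W₁ = 1/(μ₁−λ) = 1/(18.61−7.72) = 0.09183 hr
W₂ = 1/(μ₂−λ) = 1/(12.09−7.72) = 0.22883 hr
W_total = W₁ + W₂ = 0.09183 + 0.22883 = 0.32066 hr

Final: 0.32066 hr


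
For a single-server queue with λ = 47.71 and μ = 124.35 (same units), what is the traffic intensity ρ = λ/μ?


ρ = λ/μ = 47.71/124.35 = 0.3837

Final: 0.3837


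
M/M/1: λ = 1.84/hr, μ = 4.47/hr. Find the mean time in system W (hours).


W = 1/(μ−λ) = 1/(4.47 − 1.84) = 1/2.63 = 0.3802 hr

Final: 0.3802 hr


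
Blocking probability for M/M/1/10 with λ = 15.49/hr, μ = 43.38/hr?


ρ = λ/μ = 15.49/43.38 = 0.3571
P_K = (1−ρ)ρ^K/(1−ρ^(K+1)) = (0.6429·0.00003370)/(1 − 0.00001203)
= 0.00002167/0.999988 = 0.00002167

Final: 0.00002167


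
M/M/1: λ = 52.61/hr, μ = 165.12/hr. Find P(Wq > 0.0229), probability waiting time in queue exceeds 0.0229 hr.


ρ = 52.61/165.12 = 0.3186
P(Wq > t) = ρ·e^{−(μ−λ)t} = 0.3186·e^{−2.5765}
= 0.3186·0.076041 = 0.024228

Final: 0.024228


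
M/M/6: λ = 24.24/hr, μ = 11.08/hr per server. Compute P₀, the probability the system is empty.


a = λ/μ = 24.24/11.08 = 2.1877; ρ = a/c = 0.3646
Σ_{k=0}^{5} a^k/k! (terms k=0..5) = 1.00000 + 2.18773 + 2.39307 + 1.74513 + 0.95447 + 0.41762 = 8.69801
Tail: a^6/(6!(1−ρ)) = 109.63700/(720·0.6354) = 0.23966
P₀ = 1/(8.69801 + 0.23966) = 1/8.93767 = 0.111886

Final: 0.111886


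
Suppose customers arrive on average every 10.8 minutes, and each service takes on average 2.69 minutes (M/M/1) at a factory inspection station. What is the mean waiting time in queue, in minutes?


λ = 60/10.8 = 5.5556 /hr
μ = 60/2.69 = 22.3048 /hr
ρ = λ/μ = 5.5556/22.3048 = 0.2491
Wq = ρ/(μ−λ) = 0.2491/(22.3048−5.5556) = 0.01487 hr
In minutes: 0.01487·60 = 0.8922 min

Final: 0.8922 min


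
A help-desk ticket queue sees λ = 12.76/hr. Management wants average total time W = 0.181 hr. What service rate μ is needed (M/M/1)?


W = 1/(μ−λ) ⇒ μ − λ = 1/W = 1/0.181 = 5.5249
μ = λ + 1/W = 12.76 + 5.5249 = 18.2849 per hr

Final: 18.2849 /hr


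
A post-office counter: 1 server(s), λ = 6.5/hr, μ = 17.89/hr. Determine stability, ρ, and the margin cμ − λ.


Total capacity cμ = 1·17.89 = 17.89/hr
ρ = λ/(cμ) = 6.5/17.89 = 0.3633
Stable ⇔ ρ < 1: YES
Spare capacity = cμ − λ = 17.89 − 6.5 = 11.39/hr

Final: ρ = 0.3633; stable; margin = 11.39/hr


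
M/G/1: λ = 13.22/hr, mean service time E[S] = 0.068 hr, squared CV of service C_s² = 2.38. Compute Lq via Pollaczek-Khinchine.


ρ = λ·E[S] = 13.22·0.068 = 0.8990
Lq = ρ²(1+C_s²)/(2(1−ρ)) = 0.8081·(1+2.38)/(2·0.1010)
= 0.8081·3.3800/0.2021 = 13.51681

Final: 13.51681


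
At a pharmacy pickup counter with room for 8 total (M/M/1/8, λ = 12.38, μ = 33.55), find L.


ρ = 12.38/33.55 = 0.3690
L = ρ[1 − (K+1)ρ^K + Kρ^(K+1)] / [(1−ρ)(1−ρ^(K+1))]
Numerator: 0.3690·(1 − 9·0.0003437 + 8·0.0001268) = 0.368234
Denominator: (0.6310)·(0.999873) = 0.630918
L = 0.368234/0.630918 = 0.5836

Final: 0.5836


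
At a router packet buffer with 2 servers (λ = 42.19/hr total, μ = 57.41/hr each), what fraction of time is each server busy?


ρ = λ/(cμ) = 42.19/(2·57.41) = 42.19/114.82 = 0.3674

Final: 0.3674


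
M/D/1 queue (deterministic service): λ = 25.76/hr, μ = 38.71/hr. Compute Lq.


ρ = 25.76/38.71 = 0.6655
M/D/1: Lq = ρ²/(2(1−ρ)) = 0.4428/(2·0.3345) = 0.66186

Final: 0.66186


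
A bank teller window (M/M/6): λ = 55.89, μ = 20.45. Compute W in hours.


a = 2.7330; ρ = 0.4555; P₀ = 0.064399
Lq = P₀·a^c·ρ/(c!(1−ρ)²) = 0.05726
Wq = Lq/λ = 0.05726/55.89 = 0.001025 hr
W = Wq + 1/μ = 0.001025 + 0.04890 = 0.04992 hr

Final: 0.04992 hr


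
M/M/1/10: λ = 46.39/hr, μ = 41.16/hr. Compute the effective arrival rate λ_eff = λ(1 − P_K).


ρ = 1.1271; P_K = (1−ρ)ρ^10/(1−ρ^11) = 0.154072
λ_eff = λ(1 − P_K) = 46.39·(1 − 0.154072) = 46.39·0.845928 = 39.2426 /hr

Final: 39.2426 /hr


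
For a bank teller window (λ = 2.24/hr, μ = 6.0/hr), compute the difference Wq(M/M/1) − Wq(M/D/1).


ρ = 2.24/6.0 = 0.3733
Wq(M/M/1) = ρ/(μ−λ) = 0.3733/3.76 = 0.09929 hr
Wq(M/D/1) = ρ/(2(μ−λ)) = 0.04965 hr
Savings = 0.09929 − 0.04965 = 0.04965 hr

Final: 0.04965 hr


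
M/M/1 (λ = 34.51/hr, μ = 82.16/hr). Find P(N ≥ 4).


ρ = 34.51/82.16 = 0.4200
P(N ≥ n) = ρ^n = 0.4200^4 = 0.031127

Final: 0.031127


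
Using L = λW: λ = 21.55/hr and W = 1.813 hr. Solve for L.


L = λW = 21.55·1.813 = 39.0701

Final: 39.0701


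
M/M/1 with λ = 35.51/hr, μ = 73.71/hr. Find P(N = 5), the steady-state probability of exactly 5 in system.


ρ = 35.51/73.71 = 0.4818
P_n = (1−ρ)·ρ^n = (1 − 0.4818)·0.4818^5 = 0.5182·0.025949 = 0.013448

Final: 0.013448


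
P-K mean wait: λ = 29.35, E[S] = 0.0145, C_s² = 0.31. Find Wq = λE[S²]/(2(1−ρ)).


ρ = λ·E[S] = 29.35·0.0145 = 0.4256
E[S²] = E[S]²(1+C_s²) = 0.0145²·(1+0.31) = 0.0002754
Wq = λ·E[S²]/(2(1−ρ)) = 29.35·0.0002754/(2·0.5744) = 0.007036 hr

Final: 0.007036 hr


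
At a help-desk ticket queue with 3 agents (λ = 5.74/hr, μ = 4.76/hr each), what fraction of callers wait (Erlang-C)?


a = λ/μ = 1.2059; ρ = a/3 = 0.4020
P₀ = 0.292257 (from M/M/c formula)
C(c,a) = [a^c/(c!(1−ρ))]·P₀ = [1.75354/(6·0.5980)]·0.292257
= 0.48869·0.292257 = 0.142823

Final: 0.142823


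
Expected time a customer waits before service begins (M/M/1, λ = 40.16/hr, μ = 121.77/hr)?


ρ = 40.16/121.77 = 0.3298
Wq = ρ/(μ−λ) = 0.3298/(121.77 − 40.16) = 0.3298/81.61 = 0.004041 hr

Final: 0.004041 hr


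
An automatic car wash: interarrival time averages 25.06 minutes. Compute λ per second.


λ = 1/(interarrival time) in consistent units.
1 second = 0.0166667 min, so λ = 0.0166667/25.06 = 0.0006651 per second

Final: 0.0006651 /sec


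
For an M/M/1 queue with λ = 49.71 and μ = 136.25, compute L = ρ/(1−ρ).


ρ = λ/μ = 49.71/136.25 = 0.3648
L = ρ/(1−ρ) = 0.3648/(1 − 0.3648) = 0.3648/0.6352 = 0.5744

Final: 0.5744


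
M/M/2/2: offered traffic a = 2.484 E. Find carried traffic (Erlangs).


B(2,2.484) = 0.469640 (Erlang-B)
Carried load = a(1 − B) = 2.484·(1 − 0.469640) = 2.484·0.530360 = 1.3174 E

Final: 1.3174 Erlangs


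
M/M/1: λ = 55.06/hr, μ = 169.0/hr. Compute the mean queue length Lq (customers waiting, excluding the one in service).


ρ = 55.06/169.0 = 0.3258
Lq = ρ²/(1−ρ) = 0.1061/0.6742 = 0.1574

Final: 0.1574


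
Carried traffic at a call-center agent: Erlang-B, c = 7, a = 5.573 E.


B(7,5.573) = 0.157243 (Erlang-B)
Carried load = a(1 − B) = 5.573·(1 − 0.157243) = 5.573·0.842757 = 4.6967 E

Final: 4.6967 Erlangs


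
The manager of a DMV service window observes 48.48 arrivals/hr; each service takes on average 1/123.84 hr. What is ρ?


ρ = λ/μ = 48.48/123.84 = 0.3915

Final: 0.3915


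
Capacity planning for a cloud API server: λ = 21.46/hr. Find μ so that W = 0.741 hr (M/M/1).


W = 1/(μ−λ) ⇒ μ − λ = 1/W = 1/0.741 = 1.3495
μ = λ + 1/W = 21.46 + 1.3495 = 22.8095 per hr

Final: 22.8095 /hr
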